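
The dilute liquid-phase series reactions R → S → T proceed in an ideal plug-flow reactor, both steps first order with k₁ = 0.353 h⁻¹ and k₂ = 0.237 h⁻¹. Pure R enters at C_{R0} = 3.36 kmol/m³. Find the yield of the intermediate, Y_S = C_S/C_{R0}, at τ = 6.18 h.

0.360

For first-order series with pure R initially, C_S(τ) = k₁C_{R0}/(k₂−k₁)·(e^(−k₁τ) − e^(−k₂τ)).
e^(−k₁τ) = e^(−0.353×6.18) = e^(−2.182) = 0.1129; e^(−k₂τ) = e^(−1.465) = 0.2312.
C_S = 0.353×3.36/(0.237−0.353) × (0.1129−0.2312) = (-10.22)×(-0.1183) = 1.209 kmol/m³.
Y_S = C_S/C_{R0} = 1.209/3.36 = 0.360.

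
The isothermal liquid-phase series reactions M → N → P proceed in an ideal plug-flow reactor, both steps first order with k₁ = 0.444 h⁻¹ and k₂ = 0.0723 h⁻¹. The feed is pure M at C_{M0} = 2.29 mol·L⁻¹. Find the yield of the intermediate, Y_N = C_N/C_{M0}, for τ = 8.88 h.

The intermediate concentration in a first-order A→B→C sequence is C_N = k₁C_{M0}(e^(−k₁τ) − e^(−k₂τ))/(k₂−k₁).
e^(−k₁τ) = e^(−0.444×8.88) = e^(−3.943) = 0.01940; e^(−k₂τ) = e^(−0.6420) = 0.5262.
C_N = 0.444×2.29/(0.0723−0.444) × (0.01940−0.5262) = (-2.735)×(-0.5068) = 1.386 mol·L⁻¹.
Y_N = C_N/C_{M0} = 1.386/2.29 = 0.605.

0.605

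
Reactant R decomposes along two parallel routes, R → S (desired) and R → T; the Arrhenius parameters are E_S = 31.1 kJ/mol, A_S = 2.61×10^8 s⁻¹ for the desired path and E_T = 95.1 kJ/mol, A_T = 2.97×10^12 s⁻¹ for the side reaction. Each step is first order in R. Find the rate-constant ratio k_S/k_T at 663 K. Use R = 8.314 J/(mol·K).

With equal orders, S_{S/T} = k_S/k_T = (A_S/A_T)·exp[(E_T−E_S)/(RT)].
(E_T−E_S)/(RT) = (95.1−31.1)×10³/(8.314×663) = 64000/5512 = 11.61.
k_S/k_T = (2.61×10^8/2.97×10^12)·exp(11.61) = 8.788×10^-5 × 1.103×10^5 = 9.69.

9.69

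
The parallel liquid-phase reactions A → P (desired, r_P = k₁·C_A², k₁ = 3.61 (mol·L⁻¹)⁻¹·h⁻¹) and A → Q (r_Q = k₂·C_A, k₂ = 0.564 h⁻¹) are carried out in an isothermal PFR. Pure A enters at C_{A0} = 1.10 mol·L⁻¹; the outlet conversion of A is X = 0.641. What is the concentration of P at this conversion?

0.576 mol·L⁻¹

C_A = C_{A0}(1−X) = 0.3949 mol·L⁻¹.
Along a PFR/batch, dC_Q/dC_A = −r_Q/(r_P+r_Q) = −k₂/(k₂+k₁·C_A).
Integrating from C_{A0} to C_A: C_Q = (0.564/3.61)·ln[(0.564+3.61·1.10)/(0.564+3.61·0.395)] = 0.1562·ln(4.535/1.990) = 0.1287 mol·L⁻¹.
Then C_P = (C_{A0}−C_A) − C_Q = 0.7051 − 0.1287 = 0.5764 mol·L⁻¹.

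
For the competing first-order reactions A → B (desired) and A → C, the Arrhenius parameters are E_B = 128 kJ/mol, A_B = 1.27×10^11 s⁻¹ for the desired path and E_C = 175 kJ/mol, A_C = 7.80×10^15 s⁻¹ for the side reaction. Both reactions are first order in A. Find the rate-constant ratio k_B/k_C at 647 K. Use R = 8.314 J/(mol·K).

0.101

With equal orders, S_{B/C} = k_B/k_C = (A_B/A_C)·exp[(E_C−E_B)/(RT)].
(E_C−E_B)/(RT) = (175−128)×10³/(8.314×647) = 47000/5379 = 8.737.
k_B/k_C = (1.27×10^11/7.80×10^15)·exp(8.737) = 1.628×10^-5 × 6232 = 0.101.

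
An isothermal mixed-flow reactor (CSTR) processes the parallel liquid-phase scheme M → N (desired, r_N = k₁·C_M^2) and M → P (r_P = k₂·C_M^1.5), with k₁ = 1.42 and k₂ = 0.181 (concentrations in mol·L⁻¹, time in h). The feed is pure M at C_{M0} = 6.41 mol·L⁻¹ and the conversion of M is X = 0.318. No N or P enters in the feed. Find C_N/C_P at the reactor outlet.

Exit C_M = C_{M0}(1−X) = 6.41×0.682 = 4.372 mol·L⁻¹.
A CSTR operates uniformly at the exit composition, giving r_N = 27.14 and r_P = 1.654 (each k·C_M^n at C_M = 4.372).
Overall selectivity = C_N/C_P = r_Nτ/(r_Pτ) = r_N/r_P = 16.4.

16.4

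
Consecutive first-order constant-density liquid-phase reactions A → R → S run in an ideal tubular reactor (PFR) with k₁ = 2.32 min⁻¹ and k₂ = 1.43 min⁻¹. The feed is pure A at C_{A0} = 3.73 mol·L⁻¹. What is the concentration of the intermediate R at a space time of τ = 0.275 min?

1.42 mol·L⁻¹

The intermediate concentration in a first-order A→B→C sequence is C_R = k₁C_{A0}(e^(−k₁τ) − e^(−k₂τ))/(k₂−k₁).
e^(−k₁τ) = e^(−2.32×0.275) = e^(−0.6380) = 0.5283; e^(−k₂τ) = e^(−0.3932) = 0.6749.
C_R = 2.32×3.73/(1.43−2.32) × (0.5283−0.6749) = (-9.723)×(-0.1465) = 1.425 mol·L⁻¹.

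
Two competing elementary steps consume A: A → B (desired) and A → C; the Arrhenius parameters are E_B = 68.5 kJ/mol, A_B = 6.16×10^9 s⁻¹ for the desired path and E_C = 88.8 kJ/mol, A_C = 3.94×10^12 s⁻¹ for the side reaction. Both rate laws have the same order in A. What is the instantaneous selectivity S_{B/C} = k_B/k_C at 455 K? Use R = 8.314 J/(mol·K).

With equal orders, S_{B/C} = k_B/k_C = (A_B/A_C)·exp[(E_C−E_B)/(RT)].
(E_C−E_B)/(RT) = (88.8−68.5)×10³/(8.314×455) = 20300/3783 = 5.366.
k_B/k_C = (6.16×10^9/3.94×10^12)·exp(5.366) = 0.001563 × 214.1 = 0.335.
Since E_B < E_C, lowering the temperature improves selectivity toward B.

0.335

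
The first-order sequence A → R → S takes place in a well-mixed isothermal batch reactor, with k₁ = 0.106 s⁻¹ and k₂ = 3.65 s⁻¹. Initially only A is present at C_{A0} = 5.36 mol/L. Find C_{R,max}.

0.140 mol/L

Evaluating C_R at t_opt = ln(k₂/k₁)/(k₂−k₁) gives C_{R,max}/C_{A0} = (k₁/k₂)^[k₂/(k₂−k₁)].
= (0.106/3.65)^(3.65/(3.65−0.106)) = (0.02904)^(1.030) = 0.02612.
C_{R,max} = 0.02612×5.36 = 0.140 mol/L.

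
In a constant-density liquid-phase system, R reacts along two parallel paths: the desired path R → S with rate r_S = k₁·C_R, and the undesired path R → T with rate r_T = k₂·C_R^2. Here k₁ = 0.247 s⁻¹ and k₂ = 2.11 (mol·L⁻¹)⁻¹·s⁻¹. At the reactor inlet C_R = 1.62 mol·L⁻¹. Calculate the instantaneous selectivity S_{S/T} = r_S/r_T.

0.0723

S_{S/T} = r_S/r_T = (k₁·C_R)/(k₂·C_R^2) = (k₁/k₂)·C_R⁻¹.
= (0.247×1.620) / (2.11×1.620^2) = 0.4001/5.537 = 0.0723.
The undesired path is higher order in R, so low C_R (CSTR or dilute feed) favours S.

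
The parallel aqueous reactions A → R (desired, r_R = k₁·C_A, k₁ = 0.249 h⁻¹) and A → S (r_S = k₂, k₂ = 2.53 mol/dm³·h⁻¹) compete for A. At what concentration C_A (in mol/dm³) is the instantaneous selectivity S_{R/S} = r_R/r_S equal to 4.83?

S_{R/S} = (k₁/k₂)·C_A ⇒ C_A = S·k₂/k₁.
= 4.83×2.53/0.249 = 49.1 mol/dm³.

49.1 mol/dm³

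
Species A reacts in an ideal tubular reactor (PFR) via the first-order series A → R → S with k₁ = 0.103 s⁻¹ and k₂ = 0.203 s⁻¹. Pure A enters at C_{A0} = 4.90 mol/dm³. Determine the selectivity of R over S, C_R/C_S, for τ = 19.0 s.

0.168

Solving the coupled first-order balances gives C_R(τ) = [k₁/(k₂−k₁)]·C_{A0}·(e^(−k₁τ) − e^(−k₂τ)).
e^(−k₁τ) = e^(−0.103×19.0) = e^(−1.957) = 0.1413; e^(−k₂τ) = e^(−3.857) = 0.02113.
C_R = 0.103×4.90/(0.203−0.103) × (0.1413−0.02113) = 5.047×0.1202 = 0.6064 mol/dm³.
C_A = C_{A0}e^(−k₁τ) = 0.6923 mol/dm³, so C_S = C_{A0}−C_A−C_R = 3.601 mol/dm³; C_R/C_S = 0.168.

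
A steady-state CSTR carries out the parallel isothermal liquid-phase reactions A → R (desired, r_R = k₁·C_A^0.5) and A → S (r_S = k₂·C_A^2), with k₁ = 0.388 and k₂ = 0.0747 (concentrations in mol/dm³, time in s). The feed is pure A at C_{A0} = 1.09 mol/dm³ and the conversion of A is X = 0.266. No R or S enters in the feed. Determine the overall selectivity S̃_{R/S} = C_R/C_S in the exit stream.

Exit C_A = C_{A0}(1−X) = 1.09×0.734 = 0.8001 mol/dm³.
In a CSTR the entire volume is at exit conditions, so r_R = 0.388×0.8001^0.5 = 0.3471 and r_S = 0.0747×0.8001^2 = 0.04782.
Overall selectivity = C_R/C_S = r_Rτ/(r_Sτ) = r_R/r_S = 7.26.

7.26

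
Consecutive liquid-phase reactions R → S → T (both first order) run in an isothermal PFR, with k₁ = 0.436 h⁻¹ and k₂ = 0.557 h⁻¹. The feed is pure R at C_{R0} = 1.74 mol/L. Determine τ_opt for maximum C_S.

The intermediate peaks when r₁ = r₂, i.e. k₁e^(−k₁τ) = k₂e^(−k₂τ), giving τ_opt = ln(k₂/k₁)/(k₂−k₁).
= ln(0.557/0.436)/(0.557−0.436) = ln(1.278)/0.1210 = 0.2449/0.1210 = 2.02 h.

2.02 h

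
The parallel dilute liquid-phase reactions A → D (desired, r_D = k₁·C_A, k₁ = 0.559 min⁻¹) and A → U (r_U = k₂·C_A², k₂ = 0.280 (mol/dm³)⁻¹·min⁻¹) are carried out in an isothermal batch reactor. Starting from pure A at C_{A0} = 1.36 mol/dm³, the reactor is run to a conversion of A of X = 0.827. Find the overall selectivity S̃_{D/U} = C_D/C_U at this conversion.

2.63

C_A = C_{A0}(1−X) = 0.2353 mol/dm³.
Along a PFR/batch, dC_D/dC_A = −r_D/(r_D+r_U) = −k₁/(k₁+k₂·C_A).
Integrating from C_{A0} to C_A: C_D = (0.559/0.280)·ln[(0.559+0.280·1.36)/(0.559+0.280·0.235)] = 1.996·ln(0.9398/0.6249) = 0.8148 mol/dm³.
C_U = (C_{A0}−C_A)−C_D = 0.3100 mol/dm³; S̃_{D/U} = 0.8148/0.3100 = 2.63.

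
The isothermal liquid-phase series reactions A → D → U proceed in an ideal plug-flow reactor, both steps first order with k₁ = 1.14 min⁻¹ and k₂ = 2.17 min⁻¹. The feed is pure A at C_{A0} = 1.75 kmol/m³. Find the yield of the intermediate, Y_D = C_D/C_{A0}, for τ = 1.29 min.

The intermediate concentration in a first-order A→B→C sequence is C_D = k₁C_{A0}(e^(−k₁τ) − e^(−k₂τ))/(k₂−k₁).
e^(−k₁τ) = e^(−1.14×1.29) = e^(−1.471) = 0.2298; e^(−k₂τ) = e^(−2.799) = 0.06085.
C_D = 1.14×1.75/(2.17−1.14) × (0.2298−0.06085) = 1.937×0.1689 = 0.3272 kmol/m³.
Y_D = C_D/C_{A0} = 0.3272/1.75 = 0.187.

0.187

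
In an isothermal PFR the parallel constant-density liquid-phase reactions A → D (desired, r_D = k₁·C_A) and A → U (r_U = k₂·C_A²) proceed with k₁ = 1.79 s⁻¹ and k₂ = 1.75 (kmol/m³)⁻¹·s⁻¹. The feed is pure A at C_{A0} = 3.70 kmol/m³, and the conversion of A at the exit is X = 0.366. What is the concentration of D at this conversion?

0.346 kmol/m³

C_A = C_{A0}(1−X) = 2.346 kmol/m³.
Along a PFR/batch, dC_D/dC_A = −r_D/(r_D+r_U) = −k₁/(k₁+k₂·C_A).
Integrating from C_{A0} to C_A: C_D = (1.79/1.75)·ln[(1.79+1.75·3.70)/(1.79+1.75·2.35)] = 1.023·ln(8.265/5.895) = 0.3456 kmol/m³.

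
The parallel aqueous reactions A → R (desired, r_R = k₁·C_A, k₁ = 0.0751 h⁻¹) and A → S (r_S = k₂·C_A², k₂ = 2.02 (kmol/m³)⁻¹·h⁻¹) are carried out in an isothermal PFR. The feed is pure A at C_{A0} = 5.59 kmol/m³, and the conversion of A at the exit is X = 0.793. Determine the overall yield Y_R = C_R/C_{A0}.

0.0103

C_A = C_{A0}(1−X) = 1.157 kmol/m³.
Along a PFR/batch, dC_R/dC_A = −r_R/(r_R+r_S) = −k₁/(k₁+k₂·C_A).
Integrating from C_{A0} to C_A: C_R = (0.0751/2.02)·ln[(0.0751+2.02·5.59)/(0.0751+2.02·1.16)] = 0.03718·ln(11.37/2.413) = 0.05763 kmol/m³.
Y_R = C_R/C_{A0} = 0.05763/5.59 = 0.0103.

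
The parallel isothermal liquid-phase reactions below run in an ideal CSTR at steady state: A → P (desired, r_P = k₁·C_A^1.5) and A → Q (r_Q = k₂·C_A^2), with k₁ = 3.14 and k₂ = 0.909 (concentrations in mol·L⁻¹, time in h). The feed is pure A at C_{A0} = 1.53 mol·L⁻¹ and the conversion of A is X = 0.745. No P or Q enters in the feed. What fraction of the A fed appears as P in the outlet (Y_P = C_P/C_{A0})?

0.631

Exit C_A = C_{A0}(1−X) = 1.53×0.255 = 0.3901 mol·L⁻¹.
In a CSTR the entire volume is at exit conditions, so r_P = 3.14×0.3901^1.5 = 0.7652 and r_Q = 0.909×0.3901^2 = 0.1384.
Fraction of consumed A going to P: r_P/(r_P+r_Q) = 0.8469.
C_P = 0.8469·C_{A0}·X = 0.8469×1.53×0.745 = 0.965 mol·L⁻¹; Y_P = C_P/C_{A0} = 0.631.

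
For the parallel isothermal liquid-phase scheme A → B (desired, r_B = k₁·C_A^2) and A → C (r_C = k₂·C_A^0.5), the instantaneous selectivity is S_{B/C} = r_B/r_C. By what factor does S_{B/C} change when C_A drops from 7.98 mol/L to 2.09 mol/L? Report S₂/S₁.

S_{B/C} = (k₁/k₂)·C_A^1.5, so S₂/S₁ = (C_{A,2}/C_{A,1})^1.5.
= (2.09/7.98)^1.5 = (0.2619)^1.5 = 0.134.
Selectivity toward B falls as C_A falls — high-concentration operation is favoured.

0.134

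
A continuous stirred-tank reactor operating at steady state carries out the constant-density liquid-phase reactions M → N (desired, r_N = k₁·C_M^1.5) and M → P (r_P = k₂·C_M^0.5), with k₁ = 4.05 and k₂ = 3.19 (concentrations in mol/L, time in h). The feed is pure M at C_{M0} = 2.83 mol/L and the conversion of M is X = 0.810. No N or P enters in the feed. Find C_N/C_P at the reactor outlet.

0.683

Exit C_M = C_{M0}(1−X) = 2.83×0.190 = 0.5377 mol/L.
A CSTR operates uniformly at the exit composition, giving r_N = 1.597 and r_P = 2.339 (each k·C_M^n at C_M = 0.5377).
Overall selectivity = C_N/C_P = r_Nτ/(r_Pτ) = r_N/r_P = 0.683.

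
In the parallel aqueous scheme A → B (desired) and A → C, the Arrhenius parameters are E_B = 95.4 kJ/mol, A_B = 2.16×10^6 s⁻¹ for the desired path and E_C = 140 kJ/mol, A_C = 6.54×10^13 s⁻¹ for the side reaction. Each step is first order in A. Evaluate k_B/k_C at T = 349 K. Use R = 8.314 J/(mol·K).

k_B/k_C = (A_B/A_C)·exp[−(E_B−E_C)/(RT)] = (A_B/A_C)·exp[(E_C−E_B)/(RT)].
(E_C−E_B)/(RT) = (140−95.4)×10³/(8.314×349) = 44600/2902 = 15.37.
k_B/k_C = (2.16×10^6/6.54×10^13)·exp(15.37) = 3.303×10^-8 × 4.737×10^6 = 0.156.
Since E_B < E_C, lowering the temperature improves selectivity toward B.

0.156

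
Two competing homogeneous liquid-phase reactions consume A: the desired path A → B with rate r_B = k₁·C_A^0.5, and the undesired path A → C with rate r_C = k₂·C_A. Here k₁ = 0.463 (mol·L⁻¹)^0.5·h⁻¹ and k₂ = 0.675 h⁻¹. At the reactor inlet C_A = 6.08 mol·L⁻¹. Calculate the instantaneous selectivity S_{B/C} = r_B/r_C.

0.278

S_{B/C} = r_B/r_C = (k₁·C_A^0.5)/(k₂·C_A) = (k₁/k₂)·C_A^-0.5.
= (0.463×6.080^0.5) / (0.675×6.080) = 1.142/4.104 = 0.278.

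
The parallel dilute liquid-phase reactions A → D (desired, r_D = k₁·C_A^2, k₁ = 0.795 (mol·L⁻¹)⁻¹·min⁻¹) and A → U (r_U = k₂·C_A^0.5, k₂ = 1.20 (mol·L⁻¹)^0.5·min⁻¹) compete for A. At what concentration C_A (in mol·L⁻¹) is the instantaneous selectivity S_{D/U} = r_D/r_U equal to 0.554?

S_{D/U} = (k₁/k₂)·C_A^1.5 ⇒ C_A = (S·k₂/k₁)^(1/1.5).
= (0.554×1.20/0.795)^(0.6667) = (0.8362)^(0.6667) = 0.888 mol·L⁻¹.

0.888 mol·L⁻¹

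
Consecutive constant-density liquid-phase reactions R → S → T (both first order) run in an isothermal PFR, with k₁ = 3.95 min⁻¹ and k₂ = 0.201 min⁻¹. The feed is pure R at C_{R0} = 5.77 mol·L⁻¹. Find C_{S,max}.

4.92 mol·L⁻¹

At the optimum, C_{S,max}/C_{R0} = (k₁/k₂)^[k₂/(k₂−k₁)].
= (3.95/0.201)^(0.201/(0.201−3.95)) = (19.65)^(-0.05361) = 0.8524.
C_{S,max} = 0.8524×5.77 = 4.92 mol·L⁻¹.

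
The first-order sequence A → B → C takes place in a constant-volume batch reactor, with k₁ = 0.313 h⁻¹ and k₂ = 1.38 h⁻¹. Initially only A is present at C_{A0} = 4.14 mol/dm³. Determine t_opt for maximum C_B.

For first-order series the maximum of C_B occurs at t_opt = ln(k₂/k₁)/(k₂−k₁).
= ln(1.38/0.313)/(1.38−0.313) = ln(4.409)/1.067 = 1.484/1.067 = 1.39 h.

1.39 h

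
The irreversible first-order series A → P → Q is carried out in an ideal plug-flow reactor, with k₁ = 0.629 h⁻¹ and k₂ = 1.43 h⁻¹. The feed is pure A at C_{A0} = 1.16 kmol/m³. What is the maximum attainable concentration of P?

At the optimum, C_{P,max}/C_{A0} = (k₁/k₂)^[k₂/(k₂−k₁)].
= (0.629/1.43)^(1.43/(1.43−0.629)) = (0.4399)^(1.785) = 0.2308.
C_{P,max} = 0.2308×1.16 = 0.268 kmol/m³.

0.268 kmol/m³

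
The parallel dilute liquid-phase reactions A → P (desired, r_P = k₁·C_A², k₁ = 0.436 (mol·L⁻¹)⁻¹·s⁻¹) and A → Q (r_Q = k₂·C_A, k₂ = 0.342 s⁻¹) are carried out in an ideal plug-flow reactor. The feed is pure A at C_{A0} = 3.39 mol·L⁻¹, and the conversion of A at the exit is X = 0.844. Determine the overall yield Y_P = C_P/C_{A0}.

0.576

C_A = C_{A0}(1−X) = 0.5288 mol·L⁻¹.
Along a PFR/batch, dC_Q/dC_A = −r_Q/(r_P+r_Q) = −k₂/(k₂+k₁·C_A).
Integrating from C_{A0} to C_A: C_Q = (0.342/0.436)·ln[(0.342+0.436·3.39)/(0.342+0.436·0.529)] = 0.7844·ln(1.820/0.5726) = 0.9071 mol·L⁻¹.
Then C_P = (C_{A0}−C_A) − C_Q = 2.861 − 0.9071 = 1.954 mol·L⁻¹.
Y_P = C_P/C_{A0} = 1.954/3.39 = 0.576.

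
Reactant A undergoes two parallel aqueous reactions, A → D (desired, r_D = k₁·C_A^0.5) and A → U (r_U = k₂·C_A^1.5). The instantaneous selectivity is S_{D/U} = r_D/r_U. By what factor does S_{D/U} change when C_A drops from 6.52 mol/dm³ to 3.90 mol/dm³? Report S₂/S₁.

S_{D/U} = (k₁/k₂)·C_A⁻¹, so S₂/S₁ = (C_{A,2}/C_{A,1})⁻¹.
= 6.52/3.90 = 1.67.
Selectivity toward D rises as C_A falls — low-concentration operation is favoured.

1.67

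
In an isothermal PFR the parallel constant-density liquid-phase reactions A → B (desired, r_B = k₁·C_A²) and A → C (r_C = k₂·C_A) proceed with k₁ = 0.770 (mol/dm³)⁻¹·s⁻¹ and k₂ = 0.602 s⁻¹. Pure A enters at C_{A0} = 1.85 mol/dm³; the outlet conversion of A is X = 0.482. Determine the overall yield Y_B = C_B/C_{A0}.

C_A = C_{A0}(1−X) = 0.9583 mol/dm³.
Along a PFR/batch, dC_C/dC_A = −r_C/(r_B+r_C) = −k₂/(k₂+k₁·C_A).
Integrating from C_{A0} to C_A: C_C = (0.602/0.770)·ln[(0.602+0.770·1.85)/(0.602+0.770·0.958)] = 0.7818·ln(2.026/1.340) = 0.3235 mol/dm³.
Then C_B = (C_{A0}−C_A) − C_C = 0.8917 − 0.3235 = 0.5682 mol/dm³.
Y_B = C_B/C_{A0} = 0.5682/1.85 = 0.307.

0.307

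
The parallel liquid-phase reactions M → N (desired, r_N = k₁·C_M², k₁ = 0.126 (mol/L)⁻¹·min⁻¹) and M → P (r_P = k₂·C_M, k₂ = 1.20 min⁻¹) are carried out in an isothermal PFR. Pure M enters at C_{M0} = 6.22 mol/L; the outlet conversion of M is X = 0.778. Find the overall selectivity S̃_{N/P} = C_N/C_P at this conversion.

0.384

C_M = C_{M0}(1−X) = 1.381 mol/L.
Along a PFR/batch, dC_P/dC_M = −r_P/(r_N+r_P) = −k₂/(k₂+k₁·C_M).
Integrating from C_{M0} to C_M: C_P = (1.20/0.126)·ln[(1.20+0.126·6.22)/(1.20+0.126·1.38)] = 9.524·ln(1.984/1.374) = 3.498 mol/L.
Then C_N = (C_{M0}−C_M) − C_P = 4.839 − 3.498 = 1.341 mol/L.
S̃_{N/P} = C_N/C_P = 1.341/3.498 = 0.384.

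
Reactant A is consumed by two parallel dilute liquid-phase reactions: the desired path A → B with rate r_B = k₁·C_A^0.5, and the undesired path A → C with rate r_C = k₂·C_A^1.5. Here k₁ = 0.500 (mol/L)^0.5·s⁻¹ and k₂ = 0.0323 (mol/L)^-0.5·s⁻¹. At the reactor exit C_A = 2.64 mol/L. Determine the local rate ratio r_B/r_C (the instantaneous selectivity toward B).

S_{B/C} = r_B/r_C = (k₁·C_A^0.5)/(k₂·C_A^1.5) = (k₁/k₂)·C_A⁻¹.
= (0.500×2.640^0.5) / (0.0323×2.640^1.5) = 0.8124/0.1386 = 5.86.
The undesired path is higher order in A, so low C_A (CSTR or dilute feed) favours B.

5.86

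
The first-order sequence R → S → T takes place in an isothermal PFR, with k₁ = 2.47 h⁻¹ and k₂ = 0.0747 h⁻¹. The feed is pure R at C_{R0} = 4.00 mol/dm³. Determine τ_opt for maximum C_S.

1.46 h

For first-order series the maximum of C_S occurs at τ_opt = ln(k₂/k₁)/(k₂−k₁).
= ln(0.0747/2.47)/(0.0747−2.47) = ln(0.03024)/-2.395 = -3.498/-2.395 = 1.46 h.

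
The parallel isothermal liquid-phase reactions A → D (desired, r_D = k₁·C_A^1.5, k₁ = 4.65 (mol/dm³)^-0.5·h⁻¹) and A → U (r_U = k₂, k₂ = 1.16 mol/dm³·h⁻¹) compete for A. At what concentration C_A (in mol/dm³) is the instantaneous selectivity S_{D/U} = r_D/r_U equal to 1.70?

0.564 mol/dm³

S_{D/U} = (k₁/k₂)·C_A^1.5 ⇒ C_A = (S·k₂/k₁)^(1/1.5).
= (1.70×1.16/4.65)^(0.6667) = (0.4241)^(0.6667) = 0.564 mol/dm³.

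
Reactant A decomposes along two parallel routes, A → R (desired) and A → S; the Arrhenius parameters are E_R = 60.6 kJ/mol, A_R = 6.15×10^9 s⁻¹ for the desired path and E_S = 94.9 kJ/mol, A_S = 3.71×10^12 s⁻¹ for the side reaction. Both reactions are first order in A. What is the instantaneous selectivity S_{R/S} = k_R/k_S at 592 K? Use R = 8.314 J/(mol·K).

With equal orders, S_{R/S} = k_R/k_S = (A_R/A_S)·exp[(E_S−E_R)/(RT)].
(E_S−E_R)/(RT) = (94.9−60.6)×10³/(8.314×592) = 34300/4922 = 6.969.
k_R/k_S = (6.15×10^9/3.71×10^12)·exp(6.969) = 0.001658 × 1063 = 1.76.
Since E_R < E_S, lowering the temperature improves selectivity toward R.

1.76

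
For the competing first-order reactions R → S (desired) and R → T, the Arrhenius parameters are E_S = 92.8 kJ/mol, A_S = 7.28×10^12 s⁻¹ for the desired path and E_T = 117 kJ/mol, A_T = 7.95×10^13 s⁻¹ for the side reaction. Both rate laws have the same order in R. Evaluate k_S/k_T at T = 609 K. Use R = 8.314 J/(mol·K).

k_S/k_T = (A_S/A_T)·exp[−(E_S−E_T)/(RT)] = (A_S/A_T)·exp[(E_T−E_S)/(RT)].
(E_T−E_S)/(RT) = (117−92.8)×10³/(8.314×609) = 24200/5063 = 4.780.
k_S/k_T = (7.28×10^12/7.95×10^13)·exp(4.780) = 0.09157 × 119.1 = 10.9.
Since E_S < E_T, lowering the temperature improves selectivity toward S.

10.9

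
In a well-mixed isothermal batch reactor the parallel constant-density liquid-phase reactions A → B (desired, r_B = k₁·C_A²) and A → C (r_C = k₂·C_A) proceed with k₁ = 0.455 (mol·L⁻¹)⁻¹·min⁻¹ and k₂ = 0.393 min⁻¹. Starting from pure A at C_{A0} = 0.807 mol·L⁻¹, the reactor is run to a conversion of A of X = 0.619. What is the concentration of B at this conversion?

C_A = C_{A0}(1−X) = 0.3075 mol·L⁻¹.
Along a PFR/batch, dC_C/dC_A = −r_C/(r_B+r_C) = −k₂/(k₂+k₁·C_A).
Integrating from C_{A0} to C_A: C_C = (0.393/0.455)·ln[(0.393+0.455·0.807)/(0.393+0.455·0.307)] = 0.8637·ln(0.7602/0.5329) = 0.3068 mol·L⁻¹.
Then C_B = (C_{A0}−C_A) − C_C = 0.4995 − 0.3068 = 0.1927 mol·L⁻¹.

0.193 mol·L⁻¹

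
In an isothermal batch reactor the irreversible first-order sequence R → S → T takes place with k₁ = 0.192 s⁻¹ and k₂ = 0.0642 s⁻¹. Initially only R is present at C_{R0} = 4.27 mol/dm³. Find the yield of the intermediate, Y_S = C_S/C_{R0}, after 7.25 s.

0.570

Solving the coupled first-order balances gives C_S(t) = [k₁/(k₂−k₁)]·C_{R0}·(e^(−k₁t) − e^(−k₂t)).
e^(−k₁t) = e^(−0.192×7.25) = e^(−1.392) = 0.2486; e^(−k₂t) = e^(−0.4654) = 0.6279.
C_S = 0.192×4.27/(0.0642−0.192) × (0.2486−0.6279) = (-6.415)×(-0.3793) = 2.433 mol/dm³.
Y_S = C_S/C_{R0} = 2.433/4.27 = 0.570.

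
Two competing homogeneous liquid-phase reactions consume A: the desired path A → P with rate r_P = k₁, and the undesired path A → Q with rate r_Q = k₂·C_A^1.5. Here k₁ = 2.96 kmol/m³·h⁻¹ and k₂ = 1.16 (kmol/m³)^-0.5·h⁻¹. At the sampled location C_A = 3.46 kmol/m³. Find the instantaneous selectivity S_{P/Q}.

0.396

S_{P/Q} = r_P/r_Q = (k₁)/(k₂·C_A^1.5) = (k₁/k₂)·C_A^-1.5.
= (2.96) / (1.16×3.460^1.5) = 2.960/7.466 = 0.396.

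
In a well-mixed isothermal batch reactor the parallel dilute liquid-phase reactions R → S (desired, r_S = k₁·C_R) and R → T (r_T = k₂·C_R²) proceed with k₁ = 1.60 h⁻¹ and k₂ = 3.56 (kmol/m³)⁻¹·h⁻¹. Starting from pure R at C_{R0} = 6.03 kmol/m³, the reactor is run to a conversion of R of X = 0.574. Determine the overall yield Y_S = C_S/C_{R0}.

C_R = C_{R0}(1−X) = 2.569 kmol/m³.
Along a PFR/batch, dC_S/dC_R = −r_S/(r_S+r_T) = −k₁/(k₁+k₂·C_R).
Integrating from C_{R0} to C_R: C_S = (1.60/3.56)·ln[(1.60+3.56·6.03)/(1.60+3.56·2.57)] = 0.4494·ln(23.07/10.74) = 0.3434 kmol/m³.
Y_S = C_S/C_{R0} = 0.3434/6.03 = 0.0569.

0.0569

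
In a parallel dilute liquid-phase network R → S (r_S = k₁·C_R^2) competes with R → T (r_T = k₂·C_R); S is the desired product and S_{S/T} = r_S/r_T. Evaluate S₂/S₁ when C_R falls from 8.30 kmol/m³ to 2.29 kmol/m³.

S_{S/T} = (k₁/k₂)·C_R, so S₂/S₁ = (C_{R,2}/C_{R,1}).
= 2.29/8.30 = 0.276.
Selectivity toward S falls as C_R falls — high-concentration operation is favoured.

0.276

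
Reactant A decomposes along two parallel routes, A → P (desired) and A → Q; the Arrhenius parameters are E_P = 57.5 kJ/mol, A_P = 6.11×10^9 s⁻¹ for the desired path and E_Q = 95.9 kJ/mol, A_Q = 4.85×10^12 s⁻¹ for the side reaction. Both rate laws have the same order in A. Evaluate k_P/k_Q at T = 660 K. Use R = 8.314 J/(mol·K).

Since both paths have the same order in A, the concentration cancels and S_{P/Q} = k_P/k_Q = (A_P/A_Q)·exp[(E_Q−E_P)/(RT)].
(E_Q−E_P)/(RT) = (95.9−57.5)×10³/(8.314×660) = 38400/5487 = 6.998.
k_P/k_Q = (6.11×10^9/4.85×10^12)·exp(6.998) = 0.001260 × 1095 = 1.38.
Since E_P < E_Q, lowering the temperature improves selectivity toward P.

1.38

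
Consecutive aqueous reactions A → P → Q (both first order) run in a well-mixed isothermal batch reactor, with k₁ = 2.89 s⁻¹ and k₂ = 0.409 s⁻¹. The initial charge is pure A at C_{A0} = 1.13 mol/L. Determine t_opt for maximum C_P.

The intermediate peaks when r₁ = r₂, i.e. k₁e^(−k₁t) = k₂e^(−k₂t), giving t_opt = ln(k₂/k₁)/(k₂−k₁).
= ln(0.409/2.89)/(0.409−2.89) = ln(0.1415)/-2.481 = -1.955/-2.481 = 0.788 s.

0.788 s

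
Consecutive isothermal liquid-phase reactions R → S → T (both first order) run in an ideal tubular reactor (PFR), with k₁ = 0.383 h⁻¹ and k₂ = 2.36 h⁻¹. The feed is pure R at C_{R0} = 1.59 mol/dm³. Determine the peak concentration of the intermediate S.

0.181 mol/dm³

For a first-order series the maximum intermediate yield is C_{S,max}/C_{R0} = (k₁/k₂)^[k₂/(k₂−k₁)].
= (0.383/2.36)^(2.36/(2.36−0.383)) = (0.1623)^(1.194) = 0.1141.
C_{S,max} = 0.1141×1.59 = 0.181 mol/dm³.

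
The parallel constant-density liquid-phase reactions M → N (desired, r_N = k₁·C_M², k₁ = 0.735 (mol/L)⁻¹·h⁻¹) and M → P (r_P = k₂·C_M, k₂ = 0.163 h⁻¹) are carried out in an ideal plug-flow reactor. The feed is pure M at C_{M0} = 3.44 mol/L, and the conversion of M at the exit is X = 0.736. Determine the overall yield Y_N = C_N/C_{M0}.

0.660

C_M = C_{M0}(1−X) = 0.9082 mol/L.
Along a PFR/batch, dC_P/dC_M = −r_P/(r_N+r_P) = −k₂/(k₂+k₁·C_M).
Integrating from C_{M0} to C_M: C_P = (0.163/0.735)·ln[(0.163+0.735·3.44)/(0.163+0.735·0.908)] = 0.2218·ln(2.691/0.8305) = 0.2608 mol/L.
Then C_N = (C_{M0}−C_M) − C_P = 2.532 − 0.2608 = 2.271 mol/L.
Y_N = C_N/C_{M0} = 2.271/3.44 = 0.660.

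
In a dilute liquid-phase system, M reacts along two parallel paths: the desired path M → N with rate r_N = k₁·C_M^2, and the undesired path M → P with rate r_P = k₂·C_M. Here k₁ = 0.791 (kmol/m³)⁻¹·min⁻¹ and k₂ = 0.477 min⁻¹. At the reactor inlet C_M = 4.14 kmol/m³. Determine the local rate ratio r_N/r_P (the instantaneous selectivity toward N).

S_{N/P} = r_N/r_P = (k₁·C_M^2)/(k₂·C_M) = (k₁/k₂)·C_M.
= (0.791×4.140^2) / (0.477×4.140) = 13.56/1.975 = 6.87.

6.87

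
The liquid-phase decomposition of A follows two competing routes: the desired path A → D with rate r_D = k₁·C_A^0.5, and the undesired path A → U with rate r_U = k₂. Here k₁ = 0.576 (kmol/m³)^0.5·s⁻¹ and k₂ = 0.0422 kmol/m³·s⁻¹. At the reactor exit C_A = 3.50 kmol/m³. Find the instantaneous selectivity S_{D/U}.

25.5

S_{D/U} = r_D/r_U = (k₁·C_A^0.5)/(k₂) = (k₁/k₂)·C_A^0.5.
= (0.576×3.500^0.5) / (0.0422) = 1.078/0.04220 = 25.5.
Since the desired path is higher order in A, keeping C_A high (PFR or concentrated feed) favours D.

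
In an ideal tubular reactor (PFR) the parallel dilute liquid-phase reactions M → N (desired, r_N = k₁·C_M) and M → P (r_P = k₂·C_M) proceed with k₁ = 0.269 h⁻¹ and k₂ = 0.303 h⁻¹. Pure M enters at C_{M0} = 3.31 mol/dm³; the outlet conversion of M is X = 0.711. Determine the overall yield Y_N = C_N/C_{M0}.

C_M = C_{M0}(1−X) = 0.9566 mol/dm³.
Both paths are first order in M, so the instantaneous fraction to N is constant: dC_N/d(−C_M) = k₁/(k₁+k₂) = 0.4703.
C_N = 0.4703·(C_{M0}−C_M) = 0.4703×2.353 = 1.11 mol/dm³.
Y_N = C_N/C_{M0} = 1.107/3.31 = 0.334.

0.334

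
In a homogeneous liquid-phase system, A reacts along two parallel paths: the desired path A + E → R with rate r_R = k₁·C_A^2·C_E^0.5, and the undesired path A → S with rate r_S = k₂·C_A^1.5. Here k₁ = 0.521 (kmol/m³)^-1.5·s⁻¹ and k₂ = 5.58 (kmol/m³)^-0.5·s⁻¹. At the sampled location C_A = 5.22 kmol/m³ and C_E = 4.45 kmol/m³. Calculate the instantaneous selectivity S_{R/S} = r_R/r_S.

0.450

S_{R/S} = r_R/r_S = (k₁·C_A^2·C_E^0.5)/(k₂·C_A^1.5) = (k₁/k₂)·C_A^0.5·C_E^0.5.
= (0.521×5.220^2×4.450^0.5) / (5.58×5.220^1.5) = 29.95/66.55 = 0.450.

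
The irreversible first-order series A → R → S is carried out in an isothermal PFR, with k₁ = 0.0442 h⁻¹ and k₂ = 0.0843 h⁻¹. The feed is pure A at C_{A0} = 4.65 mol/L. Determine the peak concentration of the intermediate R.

1.20 mol/L

Evaluating C_R at τ_opt = ln(k₂/k₁)/(k₂−k₁) gives C_{R,max}/C_{A0} = (k₁/k₂)^[k₂/(k₂−k₁)].
= (0.0442/0.0843)^(0.0843/(0.0843−0.0442)) = (0.5243)^(2.102) = 0.2573.
C_{R,max} = 0.2573×4.65 = 1.20 mol/L.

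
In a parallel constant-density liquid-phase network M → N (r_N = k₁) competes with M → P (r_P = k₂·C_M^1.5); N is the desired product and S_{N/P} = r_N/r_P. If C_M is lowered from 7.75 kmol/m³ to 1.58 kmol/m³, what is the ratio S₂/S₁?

S_{N/P} = (k₁/k₂)·C_M^-1.5, so S₂/S₁ = (C_{M,2}/C_{M,1})^-1.5.
= (1.58/7.75)^(-1.5) = (0.2039)^(-1.5) = 10.9.

10.9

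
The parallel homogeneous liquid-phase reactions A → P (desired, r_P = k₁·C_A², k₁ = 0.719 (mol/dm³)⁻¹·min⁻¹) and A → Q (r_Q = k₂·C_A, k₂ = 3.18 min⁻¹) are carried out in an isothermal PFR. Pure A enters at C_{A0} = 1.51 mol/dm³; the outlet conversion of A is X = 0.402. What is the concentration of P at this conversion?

C_A = C_{A0}(1−X) = 0.9030 mol/dm³.
Along a PFR/batch, dC_Q/dC_A = −r_Q/(r_P+r_Q) = −k₂/(k₂+k₁·C_A).
Integrating from C_{A0} to C_A: C_Q = (3.18/0.719)·ln[(3.18+0.719·1.51)/(3.18+0.719·0.903)] = 4.423·ln(4.266/3.829) = 0.4774 mol/dm³.
Then C_P = (C_{A0}−C_A) − C_Q = 0.6070 − 0.4774 = 0.1296 mol/dm³.

0.130 mol/dm³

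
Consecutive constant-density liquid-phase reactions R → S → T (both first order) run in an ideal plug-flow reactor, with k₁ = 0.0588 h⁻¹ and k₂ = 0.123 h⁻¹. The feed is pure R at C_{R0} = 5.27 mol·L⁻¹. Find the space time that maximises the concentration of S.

For first-order series the maximum of C_S occurs at τ_opt = ln(k₂/k₁)/(k₂−k₁).
= ln(0.123/0.0588)/(0.123−0.0588) = ln(2.092)/0.06420 = 0.7380/0.06420 = 11.5 h.

11.5 h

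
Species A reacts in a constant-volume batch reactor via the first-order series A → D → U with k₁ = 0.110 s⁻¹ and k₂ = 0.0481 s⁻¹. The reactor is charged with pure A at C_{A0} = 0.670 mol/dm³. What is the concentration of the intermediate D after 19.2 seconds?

0.329 mol/dm³

Solving the coupled first-order balances gives C_D(t) = [k₁/(k₂−k₁)]·C_{A0}·(e^(−k₁t) − e^(−k₂t)).
e^(−k₁t) = e^(−0.110×19.2) = e^(−2.112) = 0.1210; e^(−k₂t) = e^(−0.9235) = 0.3971.
C_D = 0.110×0.670/(0.0481−0.110) × (0.1210−0.3971) = (-1.191)×(-0.2761) = 0.3288 mol/dm³.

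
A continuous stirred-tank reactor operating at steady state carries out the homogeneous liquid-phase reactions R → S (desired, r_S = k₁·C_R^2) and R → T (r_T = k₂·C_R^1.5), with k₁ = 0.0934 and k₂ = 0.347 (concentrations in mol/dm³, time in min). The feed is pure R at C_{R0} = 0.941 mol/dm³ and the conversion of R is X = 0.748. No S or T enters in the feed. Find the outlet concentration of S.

0.0816 mol/dm³

Exit C_R = C_{R0}(1−X) = 0.941×0.252 = 0.2371 mol/dm³.
In a CSTR the entire volume is at exit conditions, so r_S = 0.0934×0.2371^2 = 0.005252 and r_T = 0.347×0.2371^1.5 = 0.04007.
Fraction of consumed R going to S: r_S/(r_S+r_T) = 0.1159.
C_S = 0.1159·C_{R0}·X = 0.1159×0.941×0.748 = 0.0816 mol/dm³.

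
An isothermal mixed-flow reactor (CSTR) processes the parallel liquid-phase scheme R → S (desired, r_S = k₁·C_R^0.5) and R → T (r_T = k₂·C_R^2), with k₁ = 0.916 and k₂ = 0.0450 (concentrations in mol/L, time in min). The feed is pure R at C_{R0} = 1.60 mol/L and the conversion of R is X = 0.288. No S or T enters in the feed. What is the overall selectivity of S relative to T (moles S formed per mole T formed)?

Exit C_R = C_{R0}(1−X) = 1.60×0.712 = 1.139 mol/L.
Rates in a CSTR are evaluated at the outlet concentration: r_S = 0.916×1.139^0.5 = 0.9777, r_T = 0.0450×1.139^2 = 0.05840.
Overall selectivity = C_S/C_T = r_Sτ/(r_Tτ) = r_S/r_T = 16.7.

16.7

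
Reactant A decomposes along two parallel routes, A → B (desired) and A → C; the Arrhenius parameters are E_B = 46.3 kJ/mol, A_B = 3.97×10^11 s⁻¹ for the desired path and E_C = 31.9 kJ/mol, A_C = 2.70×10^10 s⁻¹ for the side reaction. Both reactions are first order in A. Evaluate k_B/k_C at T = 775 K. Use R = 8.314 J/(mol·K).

1.57

k_B/k_C = (A_B/A_C)·exp[−(E_B−E_C)/(RT)] = (A_B/A_C)·exp[(E_C−E_B)/(RT)].
(E_C−E_B)/(RT) = (31.9−46.3)×10³/(8.314×775) = -14400/6443 = -2.235.
k_B/k_C = (3.97×10^11/2.70×10^10)·exp(-2.235) = 14.70 × 0.1070 = 1.57.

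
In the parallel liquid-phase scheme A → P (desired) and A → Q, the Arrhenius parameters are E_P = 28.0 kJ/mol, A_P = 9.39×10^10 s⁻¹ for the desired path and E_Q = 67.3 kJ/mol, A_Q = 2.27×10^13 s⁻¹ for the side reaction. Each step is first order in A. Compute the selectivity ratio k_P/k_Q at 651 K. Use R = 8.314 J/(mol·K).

k_P/k_Q = (A_P/A_Q)·exp[−(E_P−E_Q)/(RT)] = (A_P/A_Q)·exp[(E_Q−E_P)/(RT)].
(E_Q−E_P)/(RT) = (67.3−28.0)×10³/(8.314×651) = 39300/5412 = 7.261.
k_P/k_Q = (9.39×10^10/2.27×10^13)·exp(7.261) = 0.004137 × 1424 = 5.89.
Since E_P < E_Q, lowering the temperature improves selectivity toward P.

5.89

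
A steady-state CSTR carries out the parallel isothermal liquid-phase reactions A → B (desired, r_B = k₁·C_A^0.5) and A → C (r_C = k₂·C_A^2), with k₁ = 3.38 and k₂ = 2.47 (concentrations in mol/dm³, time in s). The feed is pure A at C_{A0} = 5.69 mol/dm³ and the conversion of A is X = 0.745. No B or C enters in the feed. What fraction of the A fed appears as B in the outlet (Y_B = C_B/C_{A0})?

Exit C_A = C_{A0}(1−X) = 5.69×0.255 = 1.451 mol/dm³.
In a CSTR the entire volume is at exit conditions, so r_B = 3.38×1.451^0.5 = 4.071 and r_C = 2.47×1.451^2 = 5.200.
Fraction of consumed A going to B: r_B/(r_B+r_C) = 0.4391.
C_B = 0.4391·C_{A0}·X = 0.4391×5.69×0.745 = 1.86 mol/dm³; Y_B = C_B/C_{A0} = 0.327.

0.327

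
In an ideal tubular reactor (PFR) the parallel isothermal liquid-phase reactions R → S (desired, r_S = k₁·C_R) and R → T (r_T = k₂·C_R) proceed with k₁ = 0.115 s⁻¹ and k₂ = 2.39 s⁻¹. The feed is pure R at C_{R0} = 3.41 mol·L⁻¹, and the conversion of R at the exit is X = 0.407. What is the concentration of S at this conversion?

0.0637 mol·L⁻¹

C_R = C_{R0}(1−X) = 2.022 mol·L⁻¹.
Both paths are first order in R, so the instantaneous fraction to S is constant: dC_S/d(−C_R) = k₁/(k₁+k₂) = 0.04591.
C_S = 0.04591·(C_{R0}−C_R) = 0.04591×1.388 = 0.0637 mol·L⁻¹.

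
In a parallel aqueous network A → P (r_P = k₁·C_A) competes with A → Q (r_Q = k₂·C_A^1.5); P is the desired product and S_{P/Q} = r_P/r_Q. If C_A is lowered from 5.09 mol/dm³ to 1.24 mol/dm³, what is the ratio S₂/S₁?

2.03

S_{P/Q} = (k₁/k₂)·C_A^-0.5, so S₂/S₁ = (C_{A,2}/C_{A,1})^-0.5.
= (1.24/5.09)^(-0.5) = (0.2436)^(-0.5) = 2.03.
Selectivity toward P rises as C_A falls — low-concentration operation is favoured.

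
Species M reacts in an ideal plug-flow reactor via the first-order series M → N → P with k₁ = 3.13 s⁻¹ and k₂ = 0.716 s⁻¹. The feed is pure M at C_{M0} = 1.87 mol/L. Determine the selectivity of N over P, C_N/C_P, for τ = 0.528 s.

Solving the coupled first-order balances gives C_N(τ) = [k₁/(k₂−k₁)]·C_{M0}·(e^(−k₁τ) − e^(−k₂τ)).
e^(−k₁τ) = e^(−3.13×0.528) = e^(−1.653) = 0.1915; e^(−k₂τ) = e^(−0.3780) = 0.6852.
C_N = 3.13×1.87/(0.716−3.13) × (0.1915−0.6852) = (-2.425)×(-0.4937) = 1.197 mol/L.
C_M = C_{M0}e^(−k₁τ) = 0.3582 mol/L, so C_P = C_{M0}−C_M−C_N = 0.3149 mol/L; C_N/C_P = 3.80.

3.80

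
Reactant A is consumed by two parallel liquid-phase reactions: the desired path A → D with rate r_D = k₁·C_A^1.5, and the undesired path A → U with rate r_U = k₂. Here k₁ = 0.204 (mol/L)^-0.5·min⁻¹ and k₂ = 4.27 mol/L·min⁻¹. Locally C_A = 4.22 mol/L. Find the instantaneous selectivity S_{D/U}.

S_{D/U} = r_D/r_U = (k₁·C_A^1.5)/(k₂) = (k₁/k₂)·C_A^1.5.
= (0.204×4.220^1.5) / (4.27) = 1.768/4.270 = 0.414.
Since the desired path is higher order in A, keeping C_A high (PFR or concentrated feed) favours D.

0.414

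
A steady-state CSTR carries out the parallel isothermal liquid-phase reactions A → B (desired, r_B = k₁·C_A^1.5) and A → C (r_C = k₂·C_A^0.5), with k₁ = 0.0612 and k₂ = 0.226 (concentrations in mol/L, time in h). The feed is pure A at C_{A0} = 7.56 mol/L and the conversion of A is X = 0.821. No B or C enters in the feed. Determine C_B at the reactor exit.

Exit C_A = C_{A0}(1−X) = 7.56×0.179 = 1.353 mol/L.
In a CSTR the entire volume is at exit conditions, so r_B = 0.0612×1.353^1.5 = 0.09634 and r_C = 0.226×1.353^0.5 = 0.2629.
Fraction of consumed A going to B: r_B/(r_B+r_C) = 0.2682.
C_B = 0.2682·C_{A0}·X = 0.2682×7.56×0.821 = 1.66 mol/L.

1.66 mol/L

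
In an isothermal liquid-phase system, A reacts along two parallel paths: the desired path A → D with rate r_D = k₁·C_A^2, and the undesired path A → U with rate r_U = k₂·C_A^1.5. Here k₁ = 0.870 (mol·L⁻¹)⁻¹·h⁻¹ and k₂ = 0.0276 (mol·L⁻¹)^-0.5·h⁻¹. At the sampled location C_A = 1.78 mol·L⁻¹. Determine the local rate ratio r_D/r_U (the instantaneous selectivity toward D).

42.1

S_{D/U} = r_D/r_U = (k₁·C_A^2)/(k₂·C_A^1.5) = (k₁/k₂)·C_A^0.5.
= (0.870×1.780^2) / (0.0276×1.780^1.5) = 2.757/0.06554 = 42.1.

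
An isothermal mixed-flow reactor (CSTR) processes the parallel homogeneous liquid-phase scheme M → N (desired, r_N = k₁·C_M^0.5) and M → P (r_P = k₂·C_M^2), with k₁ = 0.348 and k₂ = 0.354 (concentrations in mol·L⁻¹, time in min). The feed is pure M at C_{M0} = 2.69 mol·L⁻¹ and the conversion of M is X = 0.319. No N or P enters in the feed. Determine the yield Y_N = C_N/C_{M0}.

0.0906

Exit C_M = C_{M0}(1−X) = 2.69×0.681 = 1.832 mol·L⁻¹.
A CSTR operates uniformly at the exit composition, giving r_N = 0.4710 and r_P = 1.188 (each k·C_M^n at C_M = 1.832).
Fraction of consumed M going to N: r_N/(r_N+r_P) = 0.2839.
C_N = 0.2839·C_{M0}·X = 0.2839×2.69×0.319 = 0.244 mol·L⁻¹; Y_N = C_N/C_{M0} = 0.0906.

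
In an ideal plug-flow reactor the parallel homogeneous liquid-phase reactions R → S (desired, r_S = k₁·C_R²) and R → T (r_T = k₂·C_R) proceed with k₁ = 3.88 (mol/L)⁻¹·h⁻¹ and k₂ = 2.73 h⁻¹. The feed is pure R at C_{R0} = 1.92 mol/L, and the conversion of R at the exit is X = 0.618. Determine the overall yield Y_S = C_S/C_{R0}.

0.397

C_R = C_{R0}(1−X) = 0.7334 mol/L.
Along a PFR/batch, dC_T/dC_R = −r_T/(r_S+r_T) = −k₂/(k₂+k₁·C_R).
Integrating from C_{R0} to C_R: C_T = (2.73/3.88)·ln[(2.73+3.88·1.92)/(2.73+3.88·0.733)] = 0.7036·ln(10.18/5.576) = 0.4235 mol/L.
Then C_S = (C_{R0}−C_R) − C_T = 1.187 − 0.4235 = 0.7630 mol/L.
Y_S = C_S/C_{R0} = 0.7630/1.92 = 0.397.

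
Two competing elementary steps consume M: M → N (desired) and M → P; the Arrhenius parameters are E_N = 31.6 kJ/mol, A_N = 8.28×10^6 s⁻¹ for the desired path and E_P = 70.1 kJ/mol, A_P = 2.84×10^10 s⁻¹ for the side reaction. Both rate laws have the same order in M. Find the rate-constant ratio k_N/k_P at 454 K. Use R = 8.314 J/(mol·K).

7.84

With equal orders, S_{N/P} = k_N/k_P = (A_N/A_P)·exp[(E_P−E_N)/(RT)].
(E_P−E_N)/(RT) = (70.1−31.6)×10³/(8.314×454) = 38500/3775 = 10.20.
k_N/k_P = (8.28×10^6/2.84×10^10)·exp(10.20) = 2.915×10^-4 × 26900 = 7.84.
Since E_N < E_P, lowering the temperature improves selectivity toward N.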